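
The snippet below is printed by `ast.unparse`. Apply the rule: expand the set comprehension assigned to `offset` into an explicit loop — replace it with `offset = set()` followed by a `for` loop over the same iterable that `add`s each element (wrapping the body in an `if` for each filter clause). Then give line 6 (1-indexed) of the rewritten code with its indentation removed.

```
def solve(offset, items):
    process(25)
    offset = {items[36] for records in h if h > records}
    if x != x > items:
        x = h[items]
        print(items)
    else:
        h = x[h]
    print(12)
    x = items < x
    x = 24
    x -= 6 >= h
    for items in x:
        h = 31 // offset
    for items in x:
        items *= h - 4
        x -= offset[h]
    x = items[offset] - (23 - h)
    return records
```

Transformed code:
def solve(offset, items):
    process(25)
    offset = set()
    for records in h:
        if h > records:
            offset.add(items[36])
    if x != x > items:
        x = h[items]
        print(items)
    else:
        h = x[h]
    print(12)
    x = items < x
    x = 24
    x -= 6 >= h
    for items in x:
        h = 31 // offset
    for items in x:
        items *= h - 4
        x -= offset[h]
    x = items[offset] - (23 - h)
    return records

offset.add(items[36])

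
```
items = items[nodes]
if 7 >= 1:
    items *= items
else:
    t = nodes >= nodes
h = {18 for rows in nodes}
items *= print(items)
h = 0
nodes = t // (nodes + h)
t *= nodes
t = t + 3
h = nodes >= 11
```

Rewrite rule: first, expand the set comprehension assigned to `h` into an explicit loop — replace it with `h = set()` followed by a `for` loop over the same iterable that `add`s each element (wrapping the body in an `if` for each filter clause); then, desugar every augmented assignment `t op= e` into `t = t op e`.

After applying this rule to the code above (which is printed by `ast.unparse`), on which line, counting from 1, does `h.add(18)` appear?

Transformed code:
items = items[nodes]
if 7 >= 1:
    items = items * items
else:
    t = nodes >= nodes
h = set()
for rows in nodes:
    h.add(18)
items = items * print(items)
h = 0
nodes = t // (nodes + h)
t = t * nodes
t = t + 3
h = nodes >= 11

8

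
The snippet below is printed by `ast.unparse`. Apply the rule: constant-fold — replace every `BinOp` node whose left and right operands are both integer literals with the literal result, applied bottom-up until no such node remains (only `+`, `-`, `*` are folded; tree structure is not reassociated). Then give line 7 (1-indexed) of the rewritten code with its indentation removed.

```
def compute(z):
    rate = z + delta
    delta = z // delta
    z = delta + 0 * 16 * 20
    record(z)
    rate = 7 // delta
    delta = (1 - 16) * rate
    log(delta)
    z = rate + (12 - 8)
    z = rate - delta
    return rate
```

Transformed code:
def compute(z):
    rate = z + delta
    delta = z // delta
    z = delta + 0
    record(z)
    rate = 7 // delta
    delta = -15 * rate
    log(delta)
    z = rate + 4
    z = rate - delta
    return rate

delta = -15 * rate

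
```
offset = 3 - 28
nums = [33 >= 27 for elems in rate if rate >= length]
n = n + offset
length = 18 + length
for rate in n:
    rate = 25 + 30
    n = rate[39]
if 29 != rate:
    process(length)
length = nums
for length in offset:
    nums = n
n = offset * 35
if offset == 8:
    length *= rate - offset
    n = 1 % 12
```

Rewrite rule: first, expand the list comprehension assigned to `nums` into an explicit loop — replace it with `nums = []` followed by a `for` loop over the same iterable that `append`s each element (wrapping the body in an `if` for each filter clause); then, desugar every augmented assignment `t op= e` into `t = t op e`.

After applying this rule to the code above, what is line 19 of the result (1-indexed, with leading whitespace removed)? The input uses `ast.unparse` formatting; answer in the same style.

n = 1 % 12

Transformed code:
offset = 3 - 28
nums = []
for elems in rate:
    if rate >= length:
        nums.append(33 >= 27)
n = n + offset
length = 18 + length
for rate in n:
    rate = 25 + 30
    n = rate[39]
if 29 != rate:
    process(length)
length = nums
for length in offset:
    nums = n
n = offset * 35
if offset == 8:
    length = length * (rate - offset)
    n = 1 % 12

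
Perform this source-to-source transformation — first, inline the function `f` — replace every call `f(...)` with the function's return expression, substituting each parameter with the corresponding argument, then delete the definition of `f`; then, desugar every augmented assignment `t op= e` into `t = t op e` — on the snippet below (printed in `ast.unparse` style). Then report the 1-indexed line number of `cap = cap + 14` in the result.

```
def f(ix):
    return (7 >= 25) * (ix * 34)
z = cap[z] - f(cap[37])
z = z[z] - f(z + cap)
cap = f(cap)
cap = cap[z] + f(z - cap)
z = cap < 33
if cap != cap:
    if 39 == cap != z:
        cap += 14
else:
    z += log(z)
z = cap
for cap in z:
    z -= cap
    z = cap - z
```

8

Transformed code:
z = cap[z] - (7 >= 25) * (cap[37] * 34)
z = z[z] - (7 >= 25) * ((z + cap) * 34)
cap = (7 >= 25) * (cap * 34)
cap = cap[z] + (7 >= 25) * ((z - cap) * 34)
z = cap < 33
if cap != cap:
    if 39 == cap != z:
        cap = cap + 14
else:
    z = z + log(z)
z = cap
for cap in z:
    z = z - cap
    z = cap - z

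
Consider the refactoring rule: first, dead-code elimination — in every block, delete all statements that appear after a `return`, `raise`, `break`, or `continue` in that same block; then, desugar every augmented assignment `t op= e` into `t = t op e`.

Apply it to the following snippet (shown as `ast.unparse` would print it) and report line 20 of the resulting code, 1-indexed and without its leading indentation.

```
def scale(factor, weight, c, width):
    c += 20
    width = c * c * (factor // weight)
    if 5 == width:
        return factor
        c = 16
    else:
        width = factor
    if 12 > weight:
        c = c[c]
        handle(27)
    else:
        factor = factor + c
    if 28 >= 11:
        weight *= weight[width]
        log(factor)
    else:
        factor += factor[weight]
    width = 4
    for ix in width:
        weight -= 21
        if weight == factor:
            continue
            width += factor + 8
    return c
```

Transformed code:
def scale(factor, weight, c, width):
    c = c + 20
    width = c * c * (factor // weight)
    if 5 == width:
        return factor
    else:
        width = factor
    if 12 > weight:
        c = c[c]
        handle(27)
    else:
        factor = factor + c
    if 28 >= 11:
        weight = weight * weight[width]
        log(factor)
    else:
        factor = factor + factor[weight]
    width = 4
    for ix in width:
        weight = weight - 21
        if weight == factor:
            continue
    return c

weight = weight - 21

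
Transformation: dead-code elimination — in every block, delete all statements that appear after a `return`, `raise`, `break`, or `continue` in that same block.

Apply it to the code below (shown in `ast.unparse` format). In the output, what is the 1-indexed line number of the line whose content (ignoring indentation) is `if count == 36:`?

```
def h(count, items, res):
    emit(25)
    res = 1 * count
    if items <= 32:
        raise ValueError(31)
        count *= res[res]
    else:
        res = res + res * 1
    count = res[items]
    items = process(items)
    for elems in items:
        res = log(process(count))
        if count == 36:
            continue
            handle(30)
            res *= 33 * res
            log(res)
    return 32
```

Transformed code:
def h(count, items, res):
    emit(25)
    res = 1 * count
    if items <= 32:
        raise ValueError(31)
    else:
        res = res + res * 1
    count = res[items]
    items = process(items)
    for elems in items:
        res = log(process(count))
        if count == 36:
            continue
    return 32

12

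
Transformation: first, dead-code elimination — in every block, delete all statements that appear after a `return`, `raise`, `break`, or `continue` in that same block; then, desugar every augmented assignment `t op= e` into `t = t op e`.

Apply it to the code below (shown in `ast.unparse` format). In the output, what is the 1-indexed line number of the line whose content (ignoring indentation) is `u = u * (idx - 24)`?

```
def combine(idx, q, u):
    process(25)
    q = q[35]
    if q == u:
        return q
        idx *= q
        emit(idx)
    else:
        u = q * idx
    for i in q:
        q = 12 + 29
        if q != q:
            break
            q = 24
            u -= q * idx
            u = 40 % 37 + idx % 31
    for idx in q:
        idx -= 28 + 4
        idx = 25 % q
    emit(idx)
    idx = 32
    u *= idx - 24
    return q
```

Transformed code:
def combine(idx, q, u):
    process(25)
    q = q[35]
    if q == u:
        return q
    else:
        u = q * idx
    for i in q:
        q = 12 + 29
        if q != q:
            break
    for idx in q:
        idx = idx - (28 + 4)
        idx = 25 % q
    emit(idx)
    idx = 32
    u = u * (idx - 24)
    return q

17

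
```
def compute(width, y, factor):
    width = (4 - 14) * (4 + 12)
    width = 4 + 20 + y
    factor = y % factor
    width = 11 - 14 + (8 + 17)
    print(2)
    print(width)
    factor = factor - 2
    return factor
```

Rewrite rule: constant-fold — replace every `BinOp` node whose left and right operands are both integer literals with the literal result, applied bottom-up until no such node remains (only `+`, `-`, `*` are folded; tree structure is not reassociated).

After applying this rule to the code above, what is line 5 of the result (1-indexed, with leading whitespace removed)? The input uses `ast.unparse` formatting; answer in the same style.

Transformed code:
def compute(width, y, factor):
    width = -160
    width = 24 + y
    factor = y % factor
    width = 22
    print(2)
    print(width)
    factor = factor - 2
    return factor

width = 22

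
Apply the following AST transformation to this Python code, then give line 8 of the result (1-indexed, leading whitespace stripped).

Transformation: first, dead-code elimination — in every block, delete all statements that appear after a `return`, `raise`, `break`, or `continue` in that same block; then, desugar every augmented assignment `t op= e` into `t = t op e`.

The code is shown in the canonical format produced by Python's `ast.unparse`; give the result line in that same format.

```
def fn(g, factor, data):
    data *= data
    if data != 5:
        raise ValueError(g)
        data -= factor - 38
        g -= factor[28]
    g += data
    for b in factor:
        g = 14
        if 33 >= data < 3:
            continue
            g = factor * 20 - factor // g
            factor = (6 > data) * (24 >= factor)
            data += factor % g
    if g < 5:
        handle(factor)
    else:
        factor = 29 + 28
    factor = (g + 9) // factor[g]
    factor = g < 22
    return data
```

Transformed code:
def fn(g, factor, data):
    data = data * data
    if data != 5:
        raise ValueError(g)
    g = g + data
    for b in factor:
        g = 14
        if 33 >= data < 3:
            continue
    if g < 5:
        handle(factor)
    else:
        factor = 29 + 28
    factor = (g + 9) // factor[g]
    factor = g < 22
    return data

if 33 >= data < 3:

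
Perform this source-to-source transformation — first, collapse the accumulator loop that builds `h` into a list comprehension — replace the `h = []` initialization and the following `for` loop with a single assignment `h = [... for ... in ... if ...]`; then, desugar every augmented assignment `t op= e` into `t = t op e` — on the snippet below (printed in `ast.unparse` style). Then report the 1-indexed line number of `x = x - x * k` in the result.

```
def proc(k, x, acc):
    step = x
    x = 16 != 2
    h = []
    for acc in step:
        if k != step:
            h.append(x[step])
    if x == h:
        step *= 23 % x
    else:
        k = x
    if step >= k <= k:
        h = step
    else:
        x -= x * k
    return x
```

Transformed code:
def proc(k, x, acc):
    step = x
    x = 16 != 2
    h = [x[step] for acc in step if k != step]
    if x == h:
        step = step * (23 % x)
    else:
        k = x
    if step >= k <= k:
        h = step
    else:
        x = x - x * k
    return x

12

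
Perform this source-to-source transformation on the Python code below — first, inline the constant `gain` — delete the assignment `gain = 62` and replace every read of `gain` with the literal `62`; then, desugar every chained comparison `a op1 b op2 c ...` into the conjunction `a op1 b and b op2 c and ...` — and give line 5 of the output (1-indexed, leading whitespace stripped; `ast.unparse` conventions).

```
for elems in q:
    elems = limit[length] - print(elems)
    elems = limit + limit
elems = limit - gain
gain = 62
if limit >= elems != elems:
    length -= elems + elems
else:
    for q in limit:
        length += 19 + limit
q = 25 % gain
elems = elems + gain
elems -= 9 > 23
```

if limit >= elems and elems != elems:

Transformed code:
for elems in q:
    elems = limit[length] - print(elems)
    elems = limit + limit
elems = limit - 62
if limit >= elems and elems != elems:
    length -= elems + elems
else:
    for q in limit:
        length += 19 + limit
q = 25 % 62
elems = elems + 62
elems -= 9 > 23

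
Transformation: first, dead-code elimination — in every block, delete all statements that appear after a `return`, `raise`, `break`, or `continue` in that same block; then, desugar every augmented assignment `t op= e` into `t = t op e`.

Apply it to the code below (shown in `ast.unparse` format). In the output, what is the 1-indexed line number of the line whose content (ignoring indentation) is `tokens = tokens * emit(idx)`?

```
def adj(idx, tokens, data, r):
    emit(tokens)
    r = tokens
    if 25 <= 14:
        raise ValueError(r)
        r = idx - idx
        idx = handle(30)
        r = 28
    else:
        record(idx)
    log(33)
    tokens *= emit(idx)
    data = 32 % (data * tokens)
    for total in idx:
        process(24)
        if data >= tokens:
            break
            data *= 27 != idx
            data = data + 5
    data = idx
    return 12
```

Transformed code:
def adj(idx, tokens, data, r):
    emit(tokens)
    r = tokens
    if 25 <= 14:
        raise ValueError(r)
    else:
        record(idx)
    log(33)
    tokens = tokens * emit(idx)
    data = 32 % (data * tokens)
    for total in idx:
        process(24)
        if data >= tokens:
            break
    data = idx
    return 12

9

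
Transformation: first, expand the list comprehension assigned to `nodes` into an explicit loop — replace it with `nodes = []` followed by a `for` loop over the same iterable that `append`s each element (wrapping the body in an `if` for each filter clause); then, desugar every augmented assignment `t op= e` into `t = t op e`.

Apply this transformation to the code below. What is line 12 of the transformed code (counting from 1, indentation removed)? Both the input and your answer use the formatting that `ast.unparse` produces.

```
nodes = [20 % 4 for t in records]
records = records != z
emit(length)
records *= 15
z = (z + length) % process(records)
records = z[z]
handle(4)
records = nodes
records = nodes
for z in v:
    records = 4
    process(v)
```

for z in v:

Transformed code:
nodes = []
for t in records:
    nodes.append(20 % 4)
records = records != z
emit(length)
records = records * 15
z = (z + length) % process(records)
records = z[z]
handle(4)
records = nodes
records = nodes
for z in v:
    records = 4
    process(v)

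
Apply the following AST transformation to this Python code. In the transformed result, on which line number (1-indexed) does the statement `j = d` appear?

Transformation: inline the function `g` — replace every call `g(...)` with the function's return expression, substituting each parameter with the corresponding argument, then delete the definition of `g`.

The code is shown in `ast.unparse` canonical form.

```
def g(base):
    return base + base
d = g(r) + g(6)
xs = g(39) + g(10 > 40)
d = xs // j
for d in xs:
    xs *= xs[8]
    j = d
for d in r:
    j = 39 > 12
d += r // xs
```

Transformed code:
d = r + r + (6 + 6)
xs = 39 + 39 + ((10 > 40) + (10 > 40))
d = xs // j
for d in xs:
    xs *= xs[8]
    j = d
for d in r:
    j = 39 > 12
d += r // xs

6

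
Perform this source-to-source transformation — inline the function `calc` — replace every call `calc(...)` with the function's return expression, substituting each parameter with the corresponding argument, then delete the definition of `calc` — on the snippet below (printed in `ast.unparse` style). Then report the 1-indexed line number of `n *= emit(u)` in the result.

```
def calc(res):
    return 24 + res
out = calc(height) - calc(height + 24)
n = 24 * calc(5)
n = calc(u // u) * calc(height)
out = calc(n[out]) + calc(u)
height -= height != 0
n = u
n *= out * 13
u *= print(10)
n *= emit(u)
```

9

Transformed code:
out = 24 + height - (24 + (height + 24))
n = 24 * (24 + 5)
n = (24 + u // u) * (24 + height)
out = 24 + n[out] + (24 + u)
height -= height != 0
n = u
n *= out * 13
u *= print(10)
n *= emit(u)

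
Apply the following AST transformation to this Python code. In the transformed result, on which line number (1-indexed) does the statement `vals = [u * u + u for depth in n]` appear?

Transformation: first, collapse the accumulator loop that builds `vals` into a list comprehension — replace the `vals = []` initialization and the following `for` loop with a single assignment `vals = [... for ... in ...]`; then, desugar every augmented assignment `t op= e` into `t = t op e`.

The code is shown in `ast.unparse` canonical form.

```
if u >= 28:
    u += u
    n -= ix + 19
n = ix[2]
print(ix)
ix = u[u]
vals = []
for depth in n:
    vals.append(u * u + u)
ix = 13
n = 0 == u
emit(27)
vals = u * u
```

Transformed code:
if u >= 28:
    u = u + u
    n = n - (ix + 19)
n = ix[2]
print(ix)
ix = u[u]
vals = [u * u + u for depth in n]
ix = 13
n = 0 == u
emit(27)
vals = u * u

7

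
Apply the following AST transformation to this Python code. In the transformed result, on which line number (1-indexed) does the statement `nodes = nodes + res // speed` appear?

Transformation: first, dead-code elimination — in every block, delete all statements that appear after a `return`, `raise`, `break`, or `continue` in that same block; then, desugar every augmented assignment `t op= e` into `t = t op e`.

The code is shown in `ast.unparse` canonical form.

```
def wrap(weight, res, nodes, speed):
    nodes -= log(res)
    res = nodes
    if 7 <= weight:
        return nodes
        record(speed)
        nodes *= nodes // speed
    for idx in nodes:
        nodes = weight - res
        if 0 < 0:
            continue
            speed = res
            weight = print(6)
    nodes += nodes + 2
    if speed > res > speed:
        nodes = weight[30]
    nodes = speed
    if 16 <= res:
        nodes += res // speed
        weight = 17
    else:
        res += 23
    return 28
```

15

Transformed code:
def wrap(weight, res, nodes, speed):
    nodes = nodes - log(res)
    res = nodes
    if 7 <= weight:
        return nodes
    for idx in nodes:
        nodes = weight - res
        if 0 < 0:
            continue
    nodes = nodes + (nodes + 2)
    if speed > res > speed:
        nodes = weight[30]
    nodes = speed
    if 16 <= res:
        nodes = nodes + res // speed
        weight = 17
    else:
        res = res + 23
    return 28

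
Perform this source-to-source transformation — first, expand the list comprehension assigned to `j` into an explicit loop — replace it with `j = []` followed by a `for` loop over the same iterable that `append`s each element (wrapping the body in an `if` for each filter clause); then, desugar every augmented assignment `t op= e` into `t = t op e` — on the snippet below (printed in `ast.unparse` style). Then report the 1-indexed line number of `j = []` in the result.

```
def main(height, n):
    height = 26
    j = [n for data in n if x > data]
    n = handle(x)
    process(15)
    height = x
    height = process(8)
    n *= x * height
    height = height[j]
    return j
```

Transformed code:
def main(height, n):
    height = 26
    j = []
    for data in n:
        if x > data:
            j.append(n)
    n = handle(x)
    process(15)
    height = x
    height = process(8)
    n = n * (x * height)
    height = height[j]
    return j

3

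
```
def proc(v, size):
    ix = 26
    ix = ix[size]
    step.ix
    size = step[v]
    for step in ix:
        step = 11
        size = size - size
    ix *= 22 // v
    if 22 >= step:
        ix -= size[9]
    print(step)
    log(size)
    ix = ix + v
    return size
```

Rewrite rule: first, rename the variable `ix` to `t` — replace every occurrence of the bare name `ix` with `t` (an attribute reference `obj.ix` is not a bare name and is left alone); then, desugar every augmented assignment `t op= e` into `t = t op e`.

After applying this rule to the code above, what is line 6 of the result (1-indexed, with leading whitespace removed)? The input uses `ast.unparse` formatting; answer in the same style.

for step in t:

Transformed code:
def proc(v, size):
    t = 26
    t = t[size]
    step.ix
    size = step[v]
    for step in t:
        step = 11
        size = size - size
    t = t * (22 // v)
    if 22 >= step:
        t = t - size[9]
    print(step)
    log(size)
    t = t + v
    return size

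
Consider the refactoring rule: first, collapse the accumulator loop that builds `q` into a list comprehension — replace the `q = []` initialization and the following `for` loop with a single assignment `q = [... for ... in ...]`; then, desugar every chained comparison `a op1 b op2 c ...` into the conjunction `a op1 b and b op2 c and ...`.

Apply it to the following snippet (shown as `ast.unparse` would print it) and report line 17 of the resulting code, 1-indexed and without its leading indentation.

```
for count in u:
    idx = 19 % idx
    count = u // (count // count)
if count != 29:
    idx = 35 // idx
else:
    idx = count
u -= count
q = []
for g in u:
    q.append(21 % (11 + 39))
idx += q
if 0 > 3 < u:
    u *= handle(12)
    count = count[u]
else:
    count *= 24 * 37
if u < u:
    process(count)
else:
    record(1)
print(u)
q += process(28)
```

process(count)

Transformed code:
for count in u:
    idx = 19 % idx
    count = u // (count // count)
if count != 29:
    idx = 35 // idx
else:
    idx = count
u -= count
q = [21 % (11 + 39) for g in u]
idx += q
if 0 > 3 and 3 < u:
    u *= handle(12)
    count = count[u]
else:
    count *= 24 * 37
if u < u:
    process(count)
else:
    record(1)
print(u)
q += process(28)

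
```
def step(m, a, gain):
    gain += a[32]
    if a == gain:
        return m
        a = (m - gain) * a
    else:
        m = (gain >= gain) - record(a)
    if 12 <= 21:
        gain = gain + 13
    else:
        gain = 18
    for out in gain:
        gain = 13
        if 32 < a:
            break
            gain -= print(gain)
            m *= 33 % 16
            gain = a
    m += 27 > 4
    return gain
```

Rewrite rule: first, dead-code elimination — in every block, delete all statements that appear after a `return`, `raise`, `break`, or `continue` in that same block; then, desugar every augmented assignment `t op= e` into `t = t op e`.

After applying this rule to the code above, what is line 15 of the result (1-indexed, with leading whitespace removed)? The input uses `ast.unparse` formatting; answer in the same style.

Transformed code:
def step(m, a, gain):
    gain = gain + a[32]
    if a == gain:
        return m
    else:
        m = (gain >= gain) - record(a)
    if 12 <= 21:
        gain = gain + 13
    else:
        gain = 18
    for out in gain:
        gain = 13
        if 32 < a:
            break
    m = m + (27 > 4)
    return gain

m = m + (27 > 4)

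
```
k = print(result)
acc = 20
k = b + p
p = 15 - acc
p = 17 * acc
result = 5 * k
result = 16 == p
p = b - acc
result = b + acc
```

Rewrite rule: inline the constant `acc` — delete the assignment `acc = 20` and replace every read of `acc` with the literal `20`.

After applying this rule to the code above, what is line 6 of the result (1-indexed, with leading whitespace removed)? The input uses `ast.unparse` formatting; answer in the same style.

result = 16 == p

Transformed code:
k = print(result)
k = b + p
p = 15 - 20
p = 17 * 20
result = 5 * k
result = 16 == p
p = b - 20
result = b + 20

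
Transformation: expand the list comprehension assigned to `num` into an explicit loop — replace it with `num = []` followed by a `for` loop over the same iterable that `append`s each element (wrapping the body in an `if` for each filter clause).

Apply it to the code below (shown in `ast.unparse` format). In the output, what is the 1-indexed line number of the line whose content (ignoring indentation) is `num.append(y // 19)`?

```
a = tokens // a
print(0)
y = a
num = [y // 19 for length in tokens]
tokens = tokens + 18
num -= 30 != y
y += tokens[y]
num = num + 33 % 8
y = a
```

Transformed code:
a = tokens // a
print(0)
y = a
num = []
for length in tokens:
    num.append(y // 19)
tokens = tokens + 18
num -= 30 != y
y += tokens[y]
num = num + 33 % 8
y = a

6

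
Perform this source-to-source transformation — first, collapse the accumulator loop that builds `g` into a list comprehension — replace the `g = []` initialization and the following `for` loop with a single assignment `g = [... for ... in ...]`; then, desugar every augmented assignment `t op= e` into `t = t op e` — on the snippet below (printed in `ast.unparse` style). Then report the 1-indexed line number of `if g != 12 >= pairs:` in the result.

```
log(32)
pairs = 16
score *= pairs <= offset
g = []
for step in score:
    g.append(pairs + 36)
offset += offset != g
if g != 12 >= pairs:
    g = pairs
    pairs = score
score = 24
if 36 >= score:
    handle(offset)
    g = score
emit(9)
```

Transformed code:
log(32)
pairs = 16
score = score * (pairs <= offset)
g = [pairs + 36 for step in score]
offset = offset + (offset != g)
if g != 12 >= pairs:
    g = pairs
    pairs = score
score = 24
if 36 >= score:
    handle(offset)
    g = score
emit(9)

6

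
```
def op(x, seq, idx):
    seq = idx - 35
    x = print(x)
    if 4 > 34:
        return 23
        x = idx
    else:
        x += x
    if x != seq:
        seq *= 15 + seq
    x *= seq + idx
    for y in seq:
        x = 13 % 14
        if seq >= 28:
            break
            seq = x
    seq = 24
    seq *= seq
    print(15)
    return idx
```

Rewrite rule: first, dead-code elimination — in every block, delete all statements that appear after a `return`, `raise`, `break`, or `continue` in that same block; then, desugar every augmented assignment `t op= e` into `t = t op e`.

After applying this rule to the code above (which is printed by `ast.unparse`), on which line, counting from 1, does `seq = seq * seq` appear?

Transformed code:
def op(x, seq, idx):
    seq = idx - 35
    x = print(x)
    if 4 > 34:
        return 23
    else:
        x = x + x
    if x != seq:
        seq = seq * (15 + seq)
    x = x * (seq + idx)
    for y in seq:
        x = 13 % 14
        if seq >= 28:
            break
    seq = 24
    seq = seq * seq
    print(15)
    return idx

16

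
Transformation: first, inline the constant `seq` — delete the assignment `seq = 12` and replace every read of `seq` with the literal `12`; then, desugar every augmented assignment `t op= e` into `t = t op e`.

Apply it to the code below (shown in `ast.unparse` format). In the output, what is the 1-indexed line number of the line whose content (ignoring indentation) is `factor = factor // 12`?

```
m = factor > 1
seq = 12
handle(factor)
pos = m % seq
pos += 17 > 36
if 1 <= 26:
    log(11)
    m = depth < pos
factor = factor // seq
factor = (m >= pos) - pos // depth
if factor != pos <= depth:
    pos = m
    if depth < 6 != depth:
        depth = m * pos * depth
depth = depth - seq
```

Transformed code:
m = factor > 1
handle(factor)
pos = m % 12
pos = pos + (17 > 36)
if 1 <= 26:
    log(11)
    m = depth < pos
factor = factor // 12
factor = (m >= pos) - pos // depth
if factor != pos <= depth:
    pos = m
    if depth < 6 != depth:
        depth = m * pos * depth
depth = depth - 12

8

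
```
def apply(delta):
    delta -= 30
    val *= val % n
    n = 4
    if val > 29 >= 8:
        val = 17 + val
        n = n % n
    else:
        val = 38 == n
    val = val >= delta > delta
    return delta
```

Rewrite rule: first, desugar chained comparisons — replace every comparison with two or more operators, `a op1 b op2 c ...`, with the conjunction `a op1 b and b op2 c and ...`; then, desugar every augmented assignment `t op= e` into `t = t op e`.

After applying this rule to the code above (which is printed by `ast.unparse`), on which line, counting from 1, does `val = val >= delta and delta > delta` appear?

10

Transformed code:
def apply(delta):
    delta = delta - 30
    val = val * (val % n)
    n = 4
    if val > 29 and 29 >= 8:
        val = 17 + val
        n = n % n
    else:
        val = 38 == n
    val = val >= delta and delta > delta
    return delta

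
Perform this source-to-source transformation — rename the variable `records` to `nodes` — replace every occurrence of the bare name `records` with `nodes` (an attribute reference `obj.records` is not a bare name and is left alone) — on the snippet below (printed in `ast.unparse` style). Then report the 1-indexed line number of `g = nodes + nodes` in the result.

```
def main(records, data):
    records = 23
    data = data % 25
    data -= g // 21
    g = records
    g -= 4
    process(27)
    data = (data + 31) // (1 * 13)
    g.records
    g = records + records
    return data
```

Transformed code:
def main(nodes, data):
    nodes = 23
    data = data % 25
    data -= g // 21
    g = nodes
    g -= 4
    process(27)
    data = (data + 31) // (1 * 13)
    g.records
    g = nodes + nodes
    return data

10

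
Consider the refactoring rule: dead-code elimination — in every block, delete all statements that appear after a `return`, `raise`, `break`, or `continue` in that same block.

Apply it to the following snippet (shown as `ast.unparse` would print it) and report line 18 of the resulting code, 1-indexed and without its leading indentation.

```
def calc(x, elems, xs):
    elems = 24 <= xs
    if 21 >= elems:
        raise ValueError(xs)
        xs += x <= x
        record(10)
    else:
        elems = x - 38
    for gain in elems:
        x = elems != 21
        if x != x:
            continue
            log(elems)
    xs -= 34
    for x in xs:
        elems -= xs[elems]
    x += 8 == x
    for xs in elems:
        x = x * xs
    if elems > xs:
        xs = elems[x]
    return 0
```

Transformed code:
def calc(x, elems, xs):
    elems = 24 <= xs
    if 21 >= elems:
        raise ValueError(xs)
    else:
        elems = x - 38
    for gain in elems:
        x = elems != 21
        if x != x:
            continue
    xs -= 34
    for x in xs:
        elems -= xs[elems]
    x += 8 == x
    for xs in elems:
        x = x * xs
    if elems > xs:
        xs = elems[x]
    return 0

xs = elems[x]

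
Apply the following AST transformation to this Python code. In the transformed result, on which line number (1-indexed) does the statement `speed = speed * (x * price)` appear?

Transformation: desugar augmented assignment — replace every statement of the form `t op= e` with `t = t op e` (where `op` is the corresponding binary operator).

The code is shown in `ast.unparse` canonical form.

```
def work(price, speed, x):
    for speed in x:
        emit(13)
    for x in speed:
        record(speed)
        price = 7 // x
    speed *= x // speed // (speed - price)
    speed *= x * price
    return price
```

Transformed code:
def work(price, speed, x):
    for speed in x:
        emit(13)
    for x in speed:
        record(speed)
        price = 7 // x
    speed = speed * (x // speed // (speed - price))
    speed = speed * (x * price)
    return price

8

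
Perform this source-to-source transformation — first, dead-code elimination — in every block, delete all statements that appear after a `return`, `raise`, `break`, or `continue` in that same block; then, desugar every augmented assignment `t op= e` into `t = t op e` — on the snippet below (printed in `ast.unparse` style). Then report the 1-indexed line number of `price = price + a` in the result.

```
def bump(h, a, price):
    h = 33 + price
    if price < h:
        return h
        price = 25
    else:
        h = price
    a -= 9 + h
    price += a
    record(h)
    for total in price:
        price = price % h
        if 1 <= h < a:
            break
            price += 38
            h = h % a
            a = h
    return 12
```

Transformed code:
def bump(h, a, price):
    h = 33 + price
    if price < h:
        return h
    else:
        h = price
    a = a - (9 + h)
    price = price + a
    record(h)
    for total in price:
        price = price % h
        if 1 <= h < a:
            break
    return 12

8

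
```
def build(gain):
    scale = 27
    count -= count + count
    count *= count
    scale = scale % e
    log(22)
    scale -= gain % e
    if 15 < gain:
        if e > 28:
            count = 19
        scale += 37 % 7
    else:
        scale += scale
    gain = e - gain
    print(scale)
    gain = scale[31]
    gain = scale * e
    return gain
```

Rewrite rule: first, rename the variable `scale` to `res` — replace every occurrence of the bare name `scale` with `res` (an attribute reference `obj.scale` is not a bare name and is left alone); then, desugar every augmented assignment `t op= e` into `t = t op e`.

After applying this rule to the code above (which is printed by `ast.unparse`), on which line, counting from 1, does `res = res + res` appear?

Transformed code:
def build(gain):
    res = 27
    count = count - (count + count)
    count = count * count
    res = res % e
    log(22)
    res = res - gain % e
    if 15 < gain:
        if e > 28:
            count = 19
        res = res + 37 % 7
    else:
        res = res + res
    gain = e - gain
    print(res)
    gain = res[31]
    gain = res * e
    return gain

13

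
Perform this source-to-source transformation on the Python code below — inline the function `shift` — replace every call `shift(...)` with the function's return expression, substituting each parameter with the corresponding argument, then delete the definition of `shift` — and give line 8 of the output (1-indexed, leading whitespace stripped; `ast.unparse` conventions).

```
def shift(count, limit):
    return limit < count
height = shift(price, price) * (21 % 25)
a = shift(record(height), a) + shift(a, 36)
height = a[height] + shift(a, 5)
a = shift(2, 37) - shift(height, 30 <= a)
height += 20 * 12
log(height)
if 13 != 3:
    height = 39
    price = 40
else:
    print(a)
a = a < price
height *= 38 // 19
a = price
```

height = 39

Transformed code:
height = (price < price) * (21 % 25)
a = (a < record(height)) + (36 < a)
height = a[height] + (5 < a)
a = (37 < 2) - ((30 <= a) < height)
height += 20 * 12
log(height)
if 13 != 3:
    height = 39
    price = 40
else:
    print(a)
a = a < price
height *= 38 // 19
a = price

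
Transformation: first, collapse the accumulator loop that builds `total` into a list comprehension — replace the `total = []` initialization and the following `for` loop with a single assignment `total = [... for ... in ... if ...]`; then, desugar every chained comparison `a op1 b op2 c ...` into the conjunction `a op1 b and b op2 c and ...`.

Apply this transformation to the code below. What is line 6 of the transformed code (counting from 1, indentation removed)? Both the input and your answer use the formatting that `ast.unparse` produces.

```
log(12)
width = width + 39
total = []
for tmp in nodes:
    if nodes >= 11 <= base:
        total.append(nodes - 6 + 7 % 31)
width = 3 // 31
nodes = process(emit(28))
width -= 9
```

width -= 9

Transformed code:
log(12)
width = width + 39
total = [nodes - 6 + 7 % 31 for tmp in nodes if nodes >= 11 and 11 <= base]
width = 3 // 31
nodes = process(emit(28))
width -= 9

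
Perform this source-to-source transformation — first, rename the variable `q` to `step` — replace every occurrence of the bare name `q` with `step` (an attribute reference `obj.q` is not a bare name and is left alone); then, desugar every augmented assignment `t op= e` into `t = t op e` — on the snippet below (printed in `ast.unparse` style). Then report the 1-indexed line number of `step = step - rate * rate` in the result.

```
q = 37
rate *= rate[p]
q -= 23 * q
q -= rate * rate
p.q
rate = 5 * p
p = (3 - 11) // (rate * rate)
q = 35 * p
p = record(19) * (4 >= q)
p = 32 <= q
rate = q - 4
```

4

Transformed code:
step = 37
rate = rate * rate[p]
step = step - 23 * step
step = step - rate * rate
p.q
rate = 5 * p
p = (3 - 11) // (rate * rate)
step = 35 * p
p = record(19) * (4 >= step)
p = 32 <= step
rate = step - 4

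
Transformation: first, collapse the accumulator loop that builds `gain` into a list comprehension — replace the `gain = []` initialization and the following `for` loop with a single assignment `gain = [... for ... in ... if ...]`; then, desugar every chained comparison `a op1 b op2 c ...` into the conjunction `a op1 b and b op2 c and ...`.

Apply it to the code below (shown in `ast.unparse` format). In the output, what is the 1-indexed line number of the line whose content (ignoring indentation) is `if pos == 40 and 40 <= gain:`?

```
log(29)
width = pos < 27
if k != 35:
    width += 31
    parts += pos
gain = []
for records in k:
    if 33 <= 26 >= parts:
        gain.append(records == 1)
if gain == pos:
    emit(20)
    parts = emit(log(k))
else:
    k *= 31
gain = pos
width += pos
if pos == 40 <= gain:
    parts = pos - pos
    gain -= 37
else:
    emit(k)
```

14

Transformed code:
log(29)
width = pos < 27
if k != 35:
    width += 31
    parts += pos
gain = [records == 1 for records in k if 33 <= 26 and 26 >= parts]
if gain == pos:
    emit(20)
    parts = emit(log(k))
else:
    k *= 31
gain = pos
width += pos
if pos == 40 and 40 <= gain:
    parts = pos - pos
    gain -= 37
else:
    emit(k)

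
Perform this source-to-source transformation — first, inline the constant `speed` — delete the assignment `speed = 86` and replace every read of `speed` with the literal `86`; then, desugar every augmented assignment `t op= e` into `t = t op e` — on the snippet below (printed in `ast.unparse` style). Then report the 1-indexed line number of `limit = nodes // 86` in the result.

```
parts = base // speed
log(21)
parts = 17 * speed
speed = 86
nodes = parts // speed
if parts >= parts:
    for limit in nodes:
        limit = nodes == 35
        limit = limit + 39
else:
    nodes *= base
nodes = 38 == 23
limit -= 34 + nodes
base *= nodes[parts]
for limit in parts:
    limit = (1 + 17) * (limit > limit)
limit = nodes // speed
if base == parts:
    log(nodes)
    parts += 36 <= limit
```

16

Transformed code:
parts = base // 86
log(21)
parts = 17 * 86
nodes = parts // 86
if parts >= parts:
    for limit in nodes:
        limit = nodes == 35
        limit = limit + 39
else:
    nodes = nodes * base
nodes = 38 == 23
limit = limit - (34 + nodes)
base = base * nodes[parts]
for limit in parts:
    limit = (1 + 17) * (limit > limit)
limit = nodes // 86
if base == parts:
    log(nodes)
    parts = parts + (36 <= limit)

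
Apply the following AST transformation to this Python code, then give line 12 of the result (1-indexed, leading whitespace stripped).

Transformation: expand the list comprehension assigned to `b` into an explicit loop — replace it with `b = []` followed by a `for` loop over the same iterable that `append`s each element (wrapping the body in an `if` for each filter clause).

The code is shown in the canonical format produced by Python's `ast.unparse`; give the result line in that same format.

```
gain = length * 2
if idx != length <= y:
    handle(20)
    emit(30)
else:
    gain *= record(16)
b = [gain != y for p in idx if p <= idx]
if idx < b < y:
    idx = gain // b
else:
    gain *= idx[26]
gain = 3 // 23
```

Transformed code:
gain = length * 2
if idx != length <= y:
    handle(20)
    emit(30)
else:
    gain *= record(16)
b = []
for p in idx:
    if p <= idx:
        b.append(gain != y)
if idx < b < y:
    idx = gain // b
else:
    gain *= idx[26]
gain = 3 // 23

idx = gain // b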